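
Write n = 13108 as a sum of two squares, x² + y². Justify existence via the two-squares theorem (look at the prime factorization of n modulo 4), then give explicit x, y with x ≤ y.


Step 1: Factor n = 13108 = 2^2 · 29 · 113.
Step 2: Check the mod-4 condition on each prime factor: 2 = 2 (special); 29 ≡ 1 (mod 4), exponent 1; 113 ≡ 1 (mod 4), exponent 1.
All primes ≡ 3 (mod 4) appear to even exponent (or don't appear), so by the two-squares theorem n IS expressible as a sum of two squares.
Step 3: Build a representation. Group n = k² · m with k = 2 and m = 29 · 113 = 3277 (a product of primes ≡ 1 (mod 4)); a representation of m scales to one of n via (k·x)² + (k·y)² = k²(x² + y²). Each prime p ≡ 1 (mod 4) is itself a sum of two squares; find a² by testing p − a² for a perfect square:
  29: 29 − 1² = 28, 29 − 2² = 25 = 5² ⇒ 29 = 2² + 5².
  113: 113 − 1² = 112, 113 − 2² = 109, 113 − 3² = 104, 113 − 4² = 97, 113 − 5² = 88, 113 − 6² = 77, 113 − 7² = 64 = 8² ⇒ 113 = 7² + 8².
  Combine using the Brahmagupta–Fibonacci identity (a² + b²)(c² + d²) = (ac − bd)² + (ad + bc)² = (ac + bd)² + (ad − bc)²:
  29 · 113 = 3277: from (2² + 5²)(7² + 8²), take (2·7 − 5·8, 2·8 + 5·7) = (14 − 40, 16 + 35) = (-26, 51); dropping signs (only squares matter) gives (26, 51); check 26² + 51² = 676 + 2601 = 3277 ✓.
  Scale by k = 2: (2·26, 2·51) = (52, 102).
Step 4: Order so x ≤ y and verify: 52² + 102² = 2704 + 10404 = 13108 = n. ✓

n = 13108 = 52² + 102² (one valid representation with x ≤ y).


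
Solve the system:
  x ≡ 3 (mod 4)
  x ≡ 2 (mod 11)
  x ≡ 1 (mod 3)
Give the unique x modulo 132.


Moduli 4, 11, 3 are pairwise coprime; by CRT there is a unique solution modulo M = 4 · 11 · 3 = 132.
Solve pairwise, accumulating the modulus:
  Start with x ≡ 3 (mod 4).
  Combine with x ≡ 2 (mod 11): since gcd(4, 11) = 1, we get a unique residue mod 44.
    Write x = 3 + 4·t and substitute into x ≡ 2 (mod 11): 4·t ≡ 2 − 3 = -1 (mod 11).
    Reduce coefficients mod 11: 4·t ≡ 10 (mod 11).
    The inverse of 4 mod 11 is 3 (since 4·3 = 12 = 1·11 + 1), so t ≡ 3·10 = 30 ≡ 8 (mod 11).
    Then x = 3 + 4·8 = 35, valid modulo lcm(4, 11) = 44: x ≡ 35 (mod 44).
  Combine with x ≡ 1 (mod 3): since gcd(44, 3) = 1, we get a unique residue mod 132.
    Write x = 35 + 44·t and substitute into x ≡ 1 (mod 3): 44·t ≡ 1 − 35 = -34 (mod 3).
    Reduce coefficients mod 3: 2·t ≡ 2 (mod 3).
    The inverse of 2 mod 3 is 2 (since 2·2 = 4 = 1·3 + 1), so t ≡ 2·2 = 4 ≡ 1 (mod 3).
    Then x = 35 + 44·1 = 79, valid modulo lcm(44, 3) = 132: x ≡ 79 (mod 132).
Verify: 79 mod 4 = 3 ✓, 79 mod 11 = 2 ✓, 79 mod 3 = 1 ✓.

x ≡ 79 (mod 132).


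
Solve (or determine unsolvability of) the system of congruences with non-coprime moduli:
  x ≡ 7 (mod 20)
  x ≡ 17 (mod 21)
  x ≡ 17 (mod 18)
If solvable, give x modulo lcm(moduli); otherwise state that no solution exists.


Moduli 20, 21, 18 are not pairwise coprime, so CRT works modulo lcm(m_i) when all pairwise compatibility conditions hold.
Pairwise compatibility: gcd(m_i, m_j) must divide a_i - a_j for every pair.
Merge one congruence at a time:
  Start: x ≡ 7 (mod 20).
  Combine with x ≡ 17 (mod 21): gcd(20, 21) = 1; 17 - 7 = 10, which IS divisible by 1, so compatible.
    Write x = 7 + 20·t and substitute into x ≡ 17 (mod 21): 20·t ≡ 17 − 7 = 10 (mod 21).
    The inverse of 20 mod 21 is 20 (since 20·20 = 400 = 19·21 + 1), so t ≡ 20·10 = 200 ≡ 11 (mod 21).
    Then x = 7 + 20·11 = 227, valid modulo lcm(20, 21) = 420: x ≡ 227 (mod 420).
  Combine with x ≡ 17 (mod 18): gcd(420, 18) = 6; 17 - 227 = -210, which IS divisible by 6, so compatible.
    Write x = 227 + 420·t and substitute into x ≡ 17 (mod 18): 420·t ≡ 17 − 227 = -210 (mod 18).
    Divide the congruence (and modulus) by g = 6: 70·t ≡ -35 (mod 3).
    Reduce coefficients mod 3: 1·t ≡ 1 (mod 3).
    So t ≡ 1 (mod 3).
    Then x = 227 + 420·1 = 647, valid modulo lcm(420, 18) = 1260: x ≡ 647 (mod 1260).
Verify: 647 mod 20 = 7, 647 mod 21 = 17, 647 mod 18 = 17.

x ≡ 647 (mod 1260).


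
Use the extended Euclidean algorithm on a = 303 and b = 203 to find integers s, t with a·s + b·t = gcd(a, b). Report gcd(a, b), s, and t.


Euclidean algorithm on (303, 203) — divide until remainder is 0:
  303 = 1 · 203 + 100
  203 = 2 · 100 + 3
  100 = 33 · 3 + 1
  3 = 3 · 1 + 0
gcd(303, 203) = 1.
Track Bezout coefficients alongside the remainders: start with r₀ = 303 = a·1 + b·0 (s = 1, t = 0) and r₁ = 203 = a·0 + b·1 (s = 0, t = 1); each new remainder r_{k+1} = r_{k-1} − q_k·r_k inherits s_{k+1} = s_{k-1} − q_k·s_k, t_{k+1} = t_{k-1} − q_k·t_k, so r_k = a·s_k + b·t_k at every step:
  q = 1: r = 100, s = 1 − 1·0 = 1, t = 0 − 1·1 = -1  (check: 303·1 + 203·(-1) = 100)
  q = 2: r = 3, s = 0 − 2·1 = -2, t = 1 − 2·(-1) = 3  (check: 303·(-2) + 203·3 = 3)
  q = 33: r = 1, s = 1 − 33·(-2) = 67, t = -1 − 33·3 = -100  (check: 303·67 + 203·(-100) = 1)
The row with r = 1 (the gcd) gives the Bezout coefficients s = 67, t = -100.
Result: 303 · (67) + 203 · (-100) = 1.

gcd(303, 203) = 1; s = 67, t = -100 (check: 303·67 + 203·(-100) = 1).


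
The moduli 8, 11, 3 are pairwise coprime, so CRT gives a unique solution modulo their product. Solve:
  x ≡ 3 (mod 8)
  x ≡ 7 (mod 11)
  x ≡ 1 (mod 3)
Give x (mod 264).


Moduli 8, 11, 3 are pairwise coprime; by CRT there is a unique solution modulo M = 8 · 11 · 3 = 264.
Solve pairwise, accumulating the modulus:
  Start with x ≡ 3 (mod 8).
  Combine with x ≡ 7 (mod 11): since gcd(8, 11) = 1, we get a unique residue mod 88.
    Write x = 3 + 8·t and substitute into x ≡ 7 (mod 11): 8·t ≡ 7 − 3 = 4 (mod 11).
    The inverse of 8 mod 11 is 7 (since 8·7 = 56 = 5·11 + 1), so t ≡ 7·4 = 28 ≡ 6 (mod 11).
    Then x = 3 + 8·6 = 51, valid modulo lcm(8, 11) = 88: x ≡ 51 (mod 88).
  Combine with x ≡ 1 (mod 3): since gcd(88, 3) = 1, we get a unique residue mod 264.
    Write x = 51 + 88·t and substitute into x ≡ 1 (mod 3): 88·t ≡ 1 − 51 = -50 (mod 3).
    Reduce coefficients mod 3: 1·t ≡ 1 (mod 3).
    So t ≡ 1 (mod 3).
    Then x = 51 + 88·1 = 139, valid modulo lcm(88, 3) = 264: x ≡ 139 (mod 264).
Verify: 139 mod 8 = 3 ✓, 139 mod 11 = 7 ✓, 139 mod 3 = 1 ✓.

x ≡ 139 (mod 264).


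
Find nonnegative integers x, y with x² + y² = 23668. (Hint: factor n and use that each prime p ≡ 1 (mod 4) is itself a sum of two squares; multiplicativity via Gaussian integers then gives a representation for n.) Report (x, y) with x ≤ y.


Step 1: Factor n = 23668 = 2^2 · 61 · 97.
Step 2: Check the mod-4 condition on each prime factor: 2 = 2 (special); 61 ≡ 1 (mod 4), exponent 1; 97 ≡ 1 (mod 4), exponent 1.
All primes ≡ 3 (mod 4) appear to even exponent (or don't appear), so by the two-squares theorem n IS expressible as a sum of two squares.
Step 3: Build a representation. Group n = k² · m with k = 2 and m = 61 · 97 = 5917 (a product of primes ≡ 1 (mod 4)); a representation of m scales to one of n via (k·x)² + (k·y)² = k²(x² + y²). Each prime p ≡ 1 (mod 4) is itself a sum of two squares; find a² by testing p − a² for a perfect square:
  61: 61 − 1² = 60, 61 − 2² = 57, 61 − 3² = 52, 61 − 4² = 45, 61 − 5² = 36 = 6² ⇒ 61 = 5² + 6².
  97: 97 − 1² = 96, 97 − 2² = 93, 97 − 3² = 88, 97 − 4² = 81 = 9² ⇒ 97 = 4² + 9².
  Combine using the Brahmagupta–Fibonacci identity (a² + b²)(c² + d²) = (ac − bd)² + (ad + bc)² = (ac + bd)² + (ad − bc)²:
  61 · 97 = 5917: from (5² + 6²)(4² + 9²), take (5·4 − 6·9, 5·9 + 6·4) = (20 − 54, 45 + 24) = (-34, 69); dropping signs (only squares matter) gives (34, 69); check 34² + 69² = 1156 + 4761 = 5917 ✓.
  Scale by k = 2: (2·34, 2·69) = (68, 138).
Step 4: Order so x ≤ y and verify: 68² + 138² = 4624 + 19044 = 23668 = n. ✓

n = 23668 = 68² + 138² (one valid representation with x ≤ y).


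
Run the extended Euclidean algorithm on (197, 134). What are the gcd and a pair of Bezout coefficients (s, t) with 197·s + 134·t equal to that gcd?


Euclidean algorithm on (197, 134) — divide until remainder is 0:
  197 = 1 · 134 + 63
  134 = 2 · 63 + 8
  63 = 7 · 8 + 7
  8 = 1 · 7 + 1
  7 = 7 · 1 + 0
gcd(197, 134) = 1.
Track Bezout coefficients alongside the remainders: start with r₀ = 197 = a·1 + b·0 (s = 1, t = 0) and r₁ = 134 = a·0 + b·1 (s = 0, t = 1); each new remainder r_{k+1} = r_{k-1} − q_k·r_k inherits s_{k+1} = s_{k-1} − q_k·s_k, t_{k+1} = t_{k-1} − q_k·t_k, so r_k = a·s_k + b·t_k at every step:
  q = 1: r = 63, s = 1 − 1·0 = 1, t = 0 − 1·1 = -1  (check: 197·1 + 134·(-1) = 63)
  q = 2: r = 8, s = 0 − 2·1 = -2, t = 1 − 2·(-1) = 3  (check: 197·(-2) + 134·3 = 8)
  q = 7: r = 7, s = 1 − 7·(-2) = 15, t = -1 − 7·3 = -22  (check: 197·15 + 134·(-22) = 7)
  q = 1: r = 1, s = -2 − 1·15 = -17, t = 3 − 1·(-22) = 25  (check: 197·(-17) + 134·25 = 1)
The row with r = 1 (the gcd) gives the Bezout coefficients s = -17, t = 25.
Result: 197 · (-17) + 134 · (25) = 1.

gcd(197, 134) = 1; s = -17, t = 25 (check: 197·(-17) + 134·25 = 1).


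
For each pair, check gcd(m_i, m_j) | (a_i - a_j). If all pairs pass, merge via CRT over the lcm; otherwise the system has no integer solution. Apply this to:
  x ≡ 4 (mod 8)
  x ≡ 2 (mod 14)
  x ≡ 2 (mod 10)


Moduli 8, 14, 10 are not pairwise coprime, so CRT works modulo lcm(m_i) when all pairwise compatibility conditions hold.
Pairwise compatibility: gcd(m_i, m_j) must divide a_i - a_j for every pair.
Merge one congruence at a time:
  Start: x ≡ 4 (mod 8).
  Combine with x ≡ 2 (mod 14): gcd(8, 14) = 2; 2 - 4 = -2, which IS divisible by 2, so compatible.
    Write x = 4 + 8·t and substitute into x ≡ 2 (mod 14): 8·t ≡ 2 − 4 = -2 (mod 14).
    Divide the congruence (and modulus) by g = 2: 4·t ≡ -1 (mod 7).
    Reduce coefficients mod 7: 4·t ≡ 6 (mod 7).
    The inverse of 4 mod 7 is 2 (since 4·2 = 8 = 1·7 + 1), so t ≡ 2·6 = 12 ≡ 5 (mod 7).
    Then x = 4 + 8·5 = 44, valid modulo lcm(8, 14) = 56: x ≡ 44 (mod 56).
  Combine with x ≡ 2 (mod 10): gcd(56, 10) = 2; 2 - 44 = -42, which IS divisible by 2, so compatible.
    Write x = 44 + 56·t and substitute into x ≡ 2 (mod 10): 56·t ≡ 2 − 44 = -42 (mod 10).
    Divide the congruence (and modulus) by g = 2: 28·t ≡ -21 (mod 5).
    Reduce coefficients mod 5: 3·t ≡ 4 (mod 5).
    The inverse of 3 mod 5 is 2 (since 3·2 = 6 = 1·5 + 1), so t ≡ 2·4 = 8 ≡ 3 (mod 5).
    Then x = 44 + 56·3 = 212, valid modulo lcm(56, 10) = 280: x ≡ 212 (mod 280).
Verify: 212 mod 8 = 4, 212 mod 14 = 2, 212 mod 10 = 2.

x ≡ 212 (mod 280).


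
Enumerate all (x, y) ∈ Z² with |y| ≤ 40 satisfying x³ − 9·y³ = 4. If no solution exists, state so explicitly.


The equation is x³ - 9y³ = 4. For fixed y, x³ = 9·y³ + 4, so a solution requires the RHS to be a perfect cube.
Strategy: iterate y from -40 to 40, compute RHS = 9·y³ + 4, and check whether it is a (positive or negative) perfect cube.
Check small values of y:
  y = 0: RHS = 4 is not a perfect cube.
  y = 1: RHS = 13 is not a perfect cube.
  y = -1: RHS = -5 is not a perfect cube.
  y = 2: RHS = 76 is not a perfect cube.
  y = -2: RHS = -68 is not a perfect cube.
  y = 3: RHS = 247 is not a perfect cube.
  y = -3: RHS = -239 is not a perfect cube.
Continuing the search up to |y| = 40 finds no solutions either.
No (x, y) in the scanned range satisfies the equation.

No integer solutions with |y| ≤ 40.


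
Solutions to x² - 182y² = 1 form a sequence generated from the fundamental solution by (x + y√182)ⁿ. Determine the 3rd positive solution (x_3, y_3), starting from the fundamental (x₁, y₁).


Step 1: Find the fundamental solution (x₁, y₁) of x² - 182y² = 1.
  Expand √182 as a continued fraction. a₀ = ⌊√182⌋ = 13; iterate m_{k+1} = d_k·a_k − m_k, d_{k+1} = (182 − m_{k+1}²)/d_k, a_{k+1} = ⌊(a₀ + m_{k+1})/d_{k+1}⌋ (starting m₀ = 0, d₀ = 1), with convergents p_k = a_k·p_{k-1} + p_{k-2}, q_k = a_k·q_{k-1} + q_{k-2} (p₋₁ = 1, q₋₁ = 0):
  k = 0: a₀ = 13; p₀/q₀ = 13/1; p₀² − 182·q₀² = 169 − 182 = -13.
  k = 1: m = 13, d = 13, a = ⌊(13 + 13)/13⌋ = 2; p/q = (2·13 + 1)/(2·1 + 0) = 27/2; p² − 182·q² = 729 − 728 = 1.
  The first convergent with p² − 182·q² = 1 gives the fundamental solution (x₁, y₁) = (27, 2).
Step 2: Apply the recurrence (x_{n+1}, y_{n+1}) = (x₁x_n + 182y₁y_n, x₁y_n + y₁x_n) repeatedly.
  From (x_1, y_1) = (27, 2): x_2 = 27·27 + 182·2·2 = 1457; y_2 = 27·2 + 2·27 = 108.
  From (x_2, y_2) = (1457, 108): x_3 = 27·1457 + 182·2·108 = 78651; y_3 = 27·108 + 2·1457 = 5830.
Step 3: Verify x_3² - 182·y_3² = 6185979801 - 6185979800 = 1 (should be 1). ✓

(x_1, y_1) = (27, 2); (x_3, y_3) = (78651, 5830).


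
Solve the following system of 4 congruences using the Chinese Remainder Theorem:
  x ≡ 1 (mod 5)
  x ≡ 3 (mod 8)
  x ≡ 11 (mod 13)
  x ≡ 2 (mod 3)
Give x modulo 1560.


Product of moduli M = 5 · 8 · 13 · 3 = 1560.
Merge one congruence at a time:
  Start: x ≡ 1 (mod 5).
  Combine with x ≡ 3 (mod 8); new modulus lcm = 40.
    Write x = 1 + 5·t and substitute into x ≡ 3 (mod 8): 5·t ≡ 3 − 1 = 2 (mod 8).
    The inverse of 5 mod 8 is 5 (since 5·5 = 25 = 3·8 + 1), so t ≡ 5·2 = 10 ≡ 2 (mod 8).
    Then x = 1 + 5·2 = 11, valid modulo lcm(5, 8) = 40: x ≡ 11 (mod 40).
  Combine with x ≡ 11 (mod 13); new modulus lcm = 520.
    Write x = 11 + 40·t and substitute into x ≡ 11 (mod 13): 40·t ≡ 11 − 11 = 0 (mod 13).
    Reduce coefficients mod 13: 1·t ≡ 0 (mod 13).
    So t ≡ 0 (mod 13).
    Then x = 11 + 40·0 = 11, valid modulo lcm(40, 13) = 520: x ≡ 11 (mod 520).
  Combine with x ≡ 2 (mod 3); new modulus lcm = 1560.
    Write x = 11 + 520·t and substitute into x ≡ 2 (mod 3): 520·t ≡ 2 − 11 = -9 (mod 3).
    Reduce coefficients mod 3: 1·t ≡ 0 (mod 3).
    So t ≡ 0 (mod 3).
    Then x = 11 + 520·0 = 11, valid modulo lcm(520, 3) = 1560: x ≡ 11 (mod 1560).
Verify against each original: 11 mod 5 = 1, 11 mod 8 = 3, 11 mod 13 = 11, 11 mod 3 = 2.

x ≡ 11 (mod 1560).


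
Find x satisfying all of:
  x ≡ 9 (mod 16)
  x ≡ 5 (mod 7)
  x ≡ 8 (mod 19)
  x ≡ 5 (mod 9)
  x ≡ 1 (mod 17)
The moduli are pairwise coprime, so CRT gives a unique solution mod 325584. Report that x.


Product of moduli M = 16 · 7 · 19 · 9 · 17 = 325584.
Merge one congruence at a time:
  Start: x ≡ 9 (mod 16).
  Combine with x ≡ 5 (mod 7); new modulus lcm = 112.
    Write x = 9 + 16·t and substitute into x ≡ 5 (mod 7): 16·t ≡ 5 − 9 = -4 (mod 7).
    Reduce coefficients mod 7: 2·t ≡ 3 (mod 7).
    The inverse of 2 mod 7 is 4 (since 2·4 = 8 = 1·7 + 1), so t ≡ 4·3 = 12 ≡ 5 (mod 7).
    Then x = 9 + 16·5 = 89, valid modulo lcm(16, 7) = 112: x ≡ 89 (mod 112).
  Combine with x ≡ 8 (mod 19); new modulus lcm = 2128.
    Write x = 89 + 112·t and substitute into x ≡ 8 (mod 19): 112·t ≡ 8 − 89 = -81 (mod 19).
    Reduce coefficients mod 19: 17·t ≡ 14 (mod 19).
    The inverse of 17 mod 19 is 9 (since 17·9 = 153 = 8·19 + 1), so t ≡ 9·14 = 126 ≡ 12 (mod 19).
    Then x = 89 + 112·12 = 1433, valid modulo lcm(112, 19) = 2128: x ≡ 1433 (mod 2128).
  Combine with x ≡ 5 (mod 9); new modulus lcm = 19152.
    Write x = 1433 + 2128·t and substitute into x ≡ 5 (mod 9): 2128·t ≡ 5 − 1433 = -1428 (mod 9).
    Reduce coefficients mod 9: 4·t ≡ 3 (mod 9).
    The inverse of 4 mod 9 is 7 (since 4·7 = 28 = 3·9 + 1), so t ≡ 7·3 = 21 ≡ 3 (mod 9).
    Then x = 1433 + 2128·3 = 7817, valid modulo lcm(2128, 9) = 19152: x ≡ 7817 (mod 19152).
  Combine with x ≡ 1 (mod 17); new modulus lcm = 325584.
    Write x = 7817 + 19152·t and substitute into x ≡ 1 (mod 17): 19152·t ≡ 1 − 7817 = -7816 (mod 17).
    Reduce coefficients mod 17: 10·t ≡ 4 (mod 17).
    The inverse of 10 mod 17 is 12 (since 10·12 = 120 = 7·17 + 1), so t ≡ 12·4 = 48 ≡ 14 (mod 17).
    Then x = 7817 + 19152·14 = 275945, valid modulo lcm(19152, 17) = 325584: x ≡ 275945 (mod 325584).
Verify against each original: 275945 mod 16 = 9, 275945 mod 7 = 5, 275945 mod 19 = 8, 275945 mod 9 = 5, 275945 mod 17 = 1.

x ≡ 275945 (mod 325584).


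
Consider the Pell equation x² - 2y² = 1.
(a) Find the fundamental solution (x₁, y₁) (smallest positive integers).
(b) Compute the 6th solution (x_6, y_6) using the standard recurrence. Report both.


Step 1: Find the fundamental solution (x₁, y₁) of x² - 2y² = 1.
  Expand √2 as a continued fraction. a₀ = ⌊√2⌋ = 1; iterate m_{k+1} = d_k·a_k − m_k, d_{k+1} = (2 − m_{k+1}²)/d_k, a_{k+1} = ⌊(a₀ + m_{k+1})/d_{k+1}⌋ (starting m₀ = 0, d₀ = 1), with convergents p_k = a_k·p_{k-1} + p_{k-2}, q_k = a_k·q_{k-1} + q_{k-2} (p₋₁ = 1, q₋₁ = 0):
  k = 0: a₀ = 1; p₀/q₀ = 1/1; p₀² − 2·q₀² = 1 − 2 = -1.
  k = 1: m = 1, d = 1, a = ⌊(1 + 1)/1⌋ = 2; p/q = (2·1 + 1)/(2·1 + 0) = 3/2; p² − 2·q² = 9 − 8 = 1.
  The first convergent with p² − 2·q² = 1 gives the fundamental solution (x₁, y₁) = (3, 2).
Step 2: Apply the recurrence (x_{n+1}, y_{n+1}) = (x₁x_n + 2y₁y_n, x₁y_n + y₁x_n) repeatedly.
  From (x_1, y_1) = (3, 2): x_2 = 3·3 + 2·2·2 = 17; y_2 = 3·2 + 2·3 = 12.
  From (x_2, y_2) = (17, 12): x_3 = 3·17 + 2·2·12 = 99; y_3 = 3·12 + 2·17 = 70.
  From (x_3, y_3) = (99, 70): x_4 = 3·99 + 2·2·70 = 577; y_4 = 3·70 + 2·99 = 408.
  From (x_4, y_4) = (577, 408): x_5 = 3·577 + 2·2·408 = 3363; y_5 = 3·408 + 2·577 = 2378.
  From (x_5, y_5) = (3363, 2378): x_6 = 3·3363 + 2·2·2378 = 19601; y_6 = 3·2378 + 2·3363 = 13860.
Step 3: Verify x_6² - 2·y_6² = 384199201 - 384199200 = 1 (should be 1). ✓

(x_1, y_1) = (3, 2); (x_6, y_6) = (19601, 13860).


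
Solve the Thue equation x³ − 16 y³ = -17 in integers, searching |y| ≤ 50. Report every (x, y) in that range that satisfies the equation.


The equation is x³ - 16y³ = -17. For fixed y, x³ = 16·y³ − 17, so a solution requires the RHS to be a perfect cube.
Strategy: iterate y from -50 to 50, compute RHS = 16·y³ − 17, and check whether it is a (positive or negative) perfect cube.
Check small values of y:
  y = 0: RHS = -17 is not a perfect cube.
  y = 1: RHS = -1 = (-1)³ ⇒ x = -1 works.
  y = -1: RHS = -33 is not a perfect cube.
  y = 2: RHS = 111 is not a perfect cube.
  y = -2: RHS = -145 is not a perfect cube.
  y = 3: RHS = 415 is not a perfect cube.
  y = -3: RHS = -449 is not a perfect cube.
Continuing the search up to |y| = 50 finds no further solutions beyond those listed.
Collected solutions: (-1, 1).

Solutions (with |y| ≤ 50): (-1, 1).


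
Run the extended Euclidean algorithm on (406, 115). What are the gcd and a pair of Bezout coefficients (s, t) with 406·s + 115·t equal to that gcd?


Euclidean algorithm on (406, 115) — divide until remainder is 0:
  406 = 3 · 115 + 61
  115 = 1 · 61 + 54
  61 = 1 · 54 + 7
  54 = 7 · 7 + 5
  7 = 1 · 5 + 2
  5 = 2 · 2 + 1
  2 = 2 · 1 + 0
gcd(406, 115) = 1.
Track Bezout coefficients alongside the remainders: start with r₀ = 406 = a·1 + b·0 (s = 1, t = 0) and r₁ = 115 = a·0 + b·1 (s = 0, t = 1); each new remainder r_{k+1} = r_{k-1} − q_k·r_k inherits s_{k+1} = s_{k-1} − q_k·s_k, t_{k+1} = t_{k-1} − q_k·t_k, so r_k = a·s_k + b·t_k at every step:
  q = 3: r = 61, s = 1 − 3·0 = 1, t = 0 − 3·1 = -3  (check: 406·1 + 115·(-3) = 61)
  q = 1: r = 54, s = 0 − 1·1 = -1, t = 1 − 1·(-3) = 4  (check: 406·(-1) + 115·4 = 54)
  q = 1: r = 7, s = 1 − 1·(-1) = 2, t = -3 − 1·4 = -7  (check: 406·2 + 115·(-7) = 7)
  q = 7: r = 5, s = -1 − 7·2 = -15, t = 4 − 7·(-7) = 53  (check: 406·(-15) + 115·53 = 5)
  q = 1: r = 2, s = 2 − 1·(-15) = 17, t = -7 − 1·53 = -60  (check: 406·17 + 115·(-60) = 2)
  q = 2: r = 1, s = -15 − 2·17 = -49, t = 53 − 2·(-60) = 173  (check: 406·(-49) + 115·173 = 1)
The row with r = 1 (the gcd) gives the Bezout coefficients s = -49, t = 173.
Result: 406 · (-49) + 115 · (173) = 1.

gcd(406, 115) = 1; s = -49, t = 173 (check: 406·(-49) + 115·173 = 1).


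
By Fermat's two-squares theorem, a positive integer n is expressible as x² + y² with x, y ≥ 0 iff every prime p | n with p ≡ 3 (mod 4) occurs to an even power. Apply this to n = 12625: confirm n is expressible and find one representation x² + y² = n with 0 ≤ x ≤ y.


Step 1: Factor n = 12625 = 5^3 · 101.
Step 2: Check the mod-4 condition on each prime factor: 5 ≡ 1 (mod 4), exponent 3; 101 ≡ 1 (mod 4), exponent 1.
All primes ≡ 3 (mod 4) appear to even exponent (or don't appear), so by the two-squares theorem n IS expressible as a sum of two squares.
Step 3: Build a representation. Group n = k² · m with k = 5 and m = 5 · 101 = 505 (a product of primes ≡ 1 (mod 4)); a representation of m scales to one of n via (k·x)² + (k·y)² = k²(x² + y²). Each prime p ≡ 1 (mod 4) is itself a sum of two squares; find a² by testing p − a² for a perfect square:
  5: 5 − 1² = 4 = 2² ⇒ 5 = 1² + 2².
  101: 101 − 1² = 100 = 10² ⇒ 101 = 1² + 10².
  Combine using the Brahmagupta–Fibonacci identity (a² + b²)(c² + d²) = (ac − bd)² + (ad + bc)² = (ac + bd)² + (ad − bc)²:
  5 · 101 = 505: from (1² + 2²)(1² + 10²), take (1·1 − 2·10, 1·10 + 2·1) = (1 − 20, 10 + 2) = (-19, 12); dropping signs (only squares matter) gives (19, 12); check 19² + 12² = 361 + 144 = 505 ✓.
  Scale by k = 5: (5·19, 5·12) = (95, 60).
Step 4: Order so x ≤ y and verify: 60² + 95² = 3600 + 9025 = 12625 = n. ✓

n = 12625 = 60² + 95² (one valid representation with x ≤ y).


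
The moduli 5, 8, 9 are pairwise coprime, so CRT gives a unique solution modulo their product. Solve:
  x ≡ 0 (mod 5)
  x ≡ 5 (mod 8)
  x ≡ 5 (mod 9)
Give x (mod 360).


Moduli 5, 8, 9 are pairwise coprime; by CRT there is a unique solution modulo M = 5 · 8 · 9 = 360.
Solve pairwise, accumulating the modulus:
  Start with x ≡ 0 (mod 5).
  Combine with x ≡ 5 (mod 8): since gcd(5, 8) = 1, we get a unique residue mod 40.
    Write x = 0 + 5·t and substitute into x ≡ 5 (mod 8): 5·t ≡ 5 − 0 = 5 (mod 8).
    The inverse of 5 mod 8 is 5 (since 5·5 = 25 = 3·8 + 1), so t ≡ 5·5 = 25 ≡ 1 (mod 8).
    Then x = 0 + 5·1 = 5, valid modulo lcm(5, 8) = 40: x ≡ 5 (mod 40).
  Combine with x ≡ 5 (mod 9): since gcd(40, 9) = 1, we get a unique residue mod 360.
    Write x = 5 + 40·t and substitute into x ≡ 5 (mod 9): 40·t ≡ 5 − 5 = 0 (mod 9).
    Reduce coefficients mod 9: 4·t ≡ 0 (mod 9).
    The inverse of 4 mod 9 is 7 (since 4·7 = 28 = 3·9 + 1), so t ≡ 7·0 = 0 ≡ 0 (mod 9).
    Then x = 5 + 40·0 = 5, valid modulo lcm(40, 9) = 360: x ≡ 5 (mod 360).
Verify: 5 mod 5 = 0 ✓, 5 mod 8 = 5 ✓, 5 mod 9 = 5 ✓.

x ≡ 5 (mod 360).


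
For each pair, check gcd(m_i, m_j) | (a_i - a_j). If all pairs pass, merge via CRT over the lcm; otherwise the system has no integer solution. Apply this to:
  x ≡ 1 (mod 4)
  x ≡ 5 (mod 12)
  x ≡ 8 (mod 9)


Moduli 4, 12, 9 are not pairwise coprime, so CRT works modulo lcm(m_i) when all pairwise compatibility conditions hold.
Pairwise compatibility: gcd(m_i, m_j) must divide a_i - a_j for every pair.
Merge one congruence at a time:
  Start: x ≡ 1 (mod 4).
  Combine with x ≡ 5 (mod 12): gcd(4, 12) = 4; 5 - 1 = 4, which IS divisible by 4, so compatible.
    Write x = 1 + 4·t and substitute into x ≡ 5 (mod 12): 4·t ≡ 5 − 1 = 4 (mod 12).
    Divide the congruence (and modulus) by g = 4: 1·t ≡ 1 (mod 3).
    So t ≡ 1 (mod 3).
    Then x = 1 + 4·1 = 5, valid modulo lcm(4, 12) = 12: x ≡ 5 (mod 12).
  Combine with x ≡ 8 (mod 9): gcd(12, 9) = 3; 8 - 5 = 3, which IS divisible by 3, so compatible.
    Write x = 5 + 12·t and substitute into x ≡ 8 (mod 9): 12·t ≡ 8 − 5 = 3 (mod 9).
    Divide the congruence (and modulus) by g = 3: 4·t ≡ 1 (mod 3).
    Reduce coefficients mod 3: 1·t ≡ 1 (mod 3).
    So t ≡ 1 (mod 3).
    Then x = 5 + 12·1 = 17, valid modulo lcm(12, 9) = 36: x ≡ 17 (mod 36).
Verify: 17 mod 4 = 1, 17 mod 12 = 5, 17 mod 9 = 8.

x ≡ 17 (mod 36).


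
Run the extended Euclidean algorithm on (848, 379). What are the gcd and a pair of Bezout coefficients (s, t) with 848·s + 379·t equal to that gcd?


Euclidean algorithm on (848, 379) — divide until remainder is 0:
  848 = 2 · 379 + 90
  379 = 4 · 90 + 19
  90 = 4 · 19 + 14
  19 = 1 · 14 + 5
  14 = 2 · 5 + 4
  5 = 1 · 4 + 1
  4 = 4 · 1 + 0
gcd(848, 379) = 1.
Track Bezout coefficients alongside the remainders: start with r₀ = 848 = a·1 + b·0 (s = 1, t = 0) and r₁ = 379 = a·0 + b·1 (s = 0, t = 1); each new remainder r_{k+1} = r_{k-1} − q_k·r_k inherits s_{k+1} = s_{k-1} − q_k·s_k, t_{k+1} = t_{k-1} − q_k·t_k, so r_k = a·s_k + b·t_k at every step:
  q = 2: r = 90, s = 1 − 2·0 = 1, t = 0 − 2·1 = -2  (check: 848·1 + 379·(-2) = 90)
  q = 4: r = 19, s = 0 − 4·1 = -4, t = 1 − 4·(-2) = 9  (check: 848·(-4) + 379·9 = 19)
  q = 4: r = 14, s = 1 − 4·(-4) = 17, t = -2 − 4·9 = -38  (check: 848·17 + 379·(-38) = 14)
  q = 1: r = 5, s = -4 − 1·17 = -21, t = 9 − 1·(-38) = 47  (check: 848·(-21) + 379·47 = 5)
  q = 2: r = 4, s = 17 − 2·(-21) = 59, t = -38 − 2·47 = -132  (check: 848·59 + 379·(-132) = 4)
  q = 1: r = 1, s = -21 − 1·59 = -80, t = 47 − 1·(-132) = 179  (check: 848·(-80) + 379·179 = 1)
The row with r = 1 (the gcd) gives the Bezout coefficients s = -80, t = 179.
Result: 848 · (-80) + 379 · (179) = 1.

gcd(848, 379) = 1; s = -80, t = 179 (check: 848·(-80) + 379·179 = 1).


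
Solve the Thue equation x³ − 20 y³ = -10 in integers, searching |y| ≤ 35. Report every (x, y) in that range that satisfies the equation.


The equation is x³ - 20y³ = -10. For fixed y, x³ = 20·y³ − 10, so a solution requires the RHS to be a perfect cube.
Strategy: iterate y from -35 to 35, compute RHS = 20·y³ − 10, and check whether it is a (positive or negative) perfect cube.
Check small values of y:
  y = 0: RHS = -10 is not a perfect cube.
  y = 1: RHS = 10 is not a perfect cube.
  y = -1: RHS = -30 is not a perfect cube.
  y = 2: RHS = 150 is not a perfect cube.
  y = -2: RHS = -170 is not a perfect cube.
  y = 3: RHS = 530 is not a perfect cube.
  y = -3: RHS = -550 is not a perfect cube.
Continuing the search up to |y| = 35 finds no solutions either.
No (x, y) in the scanned range satisfies the equation.

No integer solutions with |y| ≤ 35.


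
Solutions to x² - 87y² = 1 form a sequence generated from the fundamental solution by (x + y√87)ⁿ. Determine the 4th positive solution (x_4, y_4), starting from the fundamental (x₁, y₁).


Step 1: Find the fundamental solution (x₁, y₁) of x² - 87y² = 1.
  Expand √87 as a continued fraction. a₀ = ⌊√87⌋ = 9; iterate m_{k+1} = d_k·a_k − m_k, d_{k+1} = (87 − m_{k+1}²)/d_k, a_{k+1} = ⌊(a₀ + m_{k+1})/d_{k+1}⌋ (starting m₀ = 0, d₀ = 1), with convergents p_k = a_k·p_{k-1} + p_{k-2}, q_k = a_k·q_{k-1} + q_{k-2} (p₋₁ = 1, q₋₁ = 0):
  k = 0: a₀ = 9; p₀/q₀ = 9/1; p₀² − 87·q₀² = 81 − 87 = -6.
  k = 1: m = 9, d = 6, a = ⌊(9 + 9)/6⌋ = 3; p/q = (3·9 + 1)/(3·1 + 0) = 28/3; p² − 87·q² = 784 − 783 = 1.
  The first convergent with p² − 87·q² = 1 gives the fundamental solution (x₁, y₁) = (28, 3).
Step 2: Apply the recurrence (x_{n+1}, y_{n+1}) = (x₁x_n + 87y₁y_n, x₁y_n + y₁x_n) repeatedly.
  From (x_1, y_1) = (28, 3): x_2 = 28·28 + 87·3·3 = 1567; y_2 = 28·3 + 3·28 = 168.
  From (x_2, y_2) = (1567, 168): x_3 = 28·1567 + 87·3·168 = 87724; y_3 = 28·168 + 3·1567 = 9405.
  From (x_3, y_3) = (87724, 9405): x_4 = 28·87724 + 87·3·9405 = 4910977; y_4 = 28·9405 + 3·87724 = 526512.
Step 3: Verify x_4² - 87·y_4² = 24117695094529 - 24117695094528 = 1 (should be 1). ✓

(x_1, y_1) = (28, 3); (x_4, y_4) = (4910977, 526512).


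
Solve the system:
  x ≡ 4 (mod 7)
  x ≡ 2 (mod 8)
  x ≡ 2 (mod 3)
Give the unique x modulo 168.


Moduli 7, 8, 3 are pairwise coprime; by CRT there is a unique solution modulo M = 7 · 8 · 3 = 168.
Solve pairwise, accumulating the modulus:
  Start with x ≡ 4 (mod 7).
  Combine with x ≡ 2 (mod 8): since gcd(7, 8) = 1, we get a unique residue mod 56.
    Write x = 4 + 7·t and substitute into x ≡ 2 (mod 8): 7·t ≡ 2 − 4 = -2 (mod 8).
    Reduce coefficients mod 8: 7·t ≡ 6 (mod 8).
    The inverse of 7 mod 8 is 7 (since 7·7 = 49 = 6·8 + 1), so t ≡ 7·6 = 42 ≡ 2 (mod 8).
    Then x = 4 + 7·2 = 18, valid modulo lcm(7, 8) = 56: x ≡ 18 (mod 56).
  Combine with x ≡ 2 (mod 3): since gcd(56, 3) = 1, we get a unique residue mod 168.
    Write x = 18 + 56·t and substitute into x ≡ 2 (mod 3): 56·t ≡ 2 − 18 = -16 (mod 3).
    Reduce coefficients mod 3: 2·t ≡ 2 (mod 3).
    The inverse of 2 mod 3 is 2 (since 2·2 = 4 = 1·3 + 1), so t ≡ 2·2 = 4 ≡ 1 (mod 3).
    Then x = 18 + 56·1 = 74, valid modulo lcm(56, 3) = 168: x ≡ 74 (mod 168).
Verify: 74 mod 7 = 4 ✓, 74 mod 8 = 2 ✓, 74 mod 3 = 2 ✓.

x ≡ 74 (mod 168).


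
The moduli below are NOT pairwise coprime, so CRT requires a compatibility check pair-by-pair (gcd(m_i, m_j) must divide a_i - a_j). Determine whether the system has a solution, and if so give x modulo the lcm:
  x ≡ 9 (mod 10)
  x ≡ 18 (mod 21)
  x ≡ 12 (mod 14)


Moduli 10, 21, 14 are not pairwise coprime, so CRT works modulo lcm(m_i) when all pairwise compatibility conditions hold.
Pairwise compatibility: gcd(m_i, m_j) must divide a_i - a_j for every pair.
Merge one congruence at a time:
  Start: x ≡ 9 (mod 10).
  Combine with x ≡ 18 (mod 21): gcd(10, 21) = 1; 18 - 9 = 9, which IS divisible by 1, so compatible.
    Write x = 9 + 10·t and substitute into x ≡ 18 (mod 21): 10·t ≡ 18 − 9 = 9 (mod 21).
    The inverse of 10 mod 21 is 19 (since 10·19 = 190 = 9·21 + 1), so t ≡ 19·9 = 171 ≡ 3 (mod 21).
    Then x = 9 + 10·3 = 39, valid modulo lcm(10, 21) = 210: x ≡ 39 (mod 210).
  Combine with x ≡ 12 (mod 14): gcd(210, 14) = 14, and 12 - 39 = -27 is NOT divisible by 14.
    ⇒ system is inconsistent (no integer solution).

No solution (the system is inconsistent).


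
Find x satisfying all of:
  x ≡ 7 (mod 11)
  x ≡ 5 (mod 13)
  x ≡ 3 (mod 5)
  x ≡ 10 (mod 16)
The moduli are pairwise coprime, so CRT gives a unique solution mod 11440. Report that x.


Product of moduli M = 11 · 13 · 5 · 16 = 11440.
Merge one congruence at a time:
  Start: x ≡ 7 (mod 11).
  Combine with x ≡ 5 (mod 13); new modulus lcm = 143.
    Write x = 7 + 11·t and substitute into x ≡ 5 (mod 13): 11·t ≡ 5 − 7 = -2 (mod 13).
    Reduce coefficients mod 13: 11·t ≡ 11 (mod 13).
    The inverse of 11 mod 13 is 6 (since 11·6 = 66 = 5·13 + 1), so t ≡ 6·11 = 66 ≡ 1 (mod 13).
    Then x = 7 + 11·1 = 18, valid modulo lcm(11, 13) = 143: x ≡ 18 (mod 143).
  Combine with x ≡ 3 (mod 5); new modulus lcm = 715.
    Write x = 18 + 143·t and substitute into x ≡ 3 (mod 5): 143·t ≡ 3 − 18 = -15 (mod 5).
    Reduce coefficients mod 5: 3·t ≡ 0 (mod 5).
    The inverse of 3 mod 5 is 2 (since 3·2 = 6 = 1·5 + 1), so t ≡ 2·0 = 0 ≡ 0 (mod 5).
    Then x = 18 + 143·0 = 18, valid modulo lcm(143, 5) = 715: x ≡ 18 (mod 715).
  Combine with x ≡ 10 (mod 16); new modulus lcm = 11440.
    Write x = 18 + 715·t and substitute into x ≡ 10 (mod 16): 715·t ≡ 10 − 18 = -8 (mod 16).
    Reduce coefficients mod 16: 11·t ≡ 8 (mod 16).
    The inverse of 11 mod 16 is 3 (since 11·3 = 33 = 2·16 + 1), so t ≡ 3·8 = 24 ≡ 8 (mod 16).
    Then x = 18 + 715·8 = 5738, valid modulo lcm(715, 16) = 11440: x ≡ 5738 (mod 11440).
Verify against each original: 5738 mod 11 = 7, 5738 mod 13 = 5, 5738 mod 5 = 3, 5738 mod 16 = 10.

x ≡ 5738 (mod 11440).


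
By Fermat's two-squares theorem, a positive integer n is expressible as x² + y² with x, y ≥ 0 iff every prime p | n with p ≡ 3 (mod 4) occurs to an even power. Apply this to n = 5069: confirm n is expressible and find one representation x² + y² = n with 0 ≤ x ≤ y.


Step 1: Factor n = 5069 = 37 · 137.
Step 2: Check the mod-4 condition on each prime factor: 37 ≡ 1 (mod 4), exponent 1; 137 ≡ 1 (mod 4), exponent 1.
All primes ≡ 3 (mod 4) appear to even exponent (or don't appear), so by the two-squares theorem n IS expressible as a sum of two squares.
Step 3: Build a representation. Here n = 37 · 137 is a product of primes ≡ 1 (mod 4). Each prime p ≡ 1 (mod 4) is itself a sum of two squares; find a² by testing p − a² for a perfect square:
  37: 37 − 1² = 36 = 6² ⇒ 37 = 1² + 6².
  137: 137 − 1² = 136, 137 − 2² = 133, 137 − 3² = 128, 137 − 4² = 121 = 11² ⇒ 137 = 4² + 11².
  Combine using the Brahmagupta–Fibonacci identity (a² + b²)(c² + d²) = (ac − bd)² + (ad + bc)² = (ac + bd)² + (ad − bc)²:
  37 · 137 = 5069: from (1² + 6²)(4² + 11²), take (1·4 − 6·11, 1·11 + 6·4) = (4 − 66, 11 + 24) = (-62, 35); dropping signs (only squares matter) gives (62, 35); check 62² + 35² = 3844 + 1225 = 5069 ✓.
Step 4: Order so x ≤ y and verify: 35² + 62² = 1225 + 3844 = 5069 = n. ✓

n = 5069 = 35² + 62² (one valid representation with x ≤ y).


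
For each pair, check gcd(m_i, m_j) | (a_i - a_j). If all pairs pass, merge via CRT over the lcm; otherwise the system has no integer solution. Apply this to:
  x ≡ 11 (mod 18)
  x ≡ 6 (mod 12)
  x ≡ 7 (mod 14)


Moduli 18, 12, 14 are not pairwise coprime, so CRT works modulo lcm(m_i) when all pairwise compatibility conditions hold.
Pairwise compatibility: gcd(m_i, m_j) must divide a_i - a_j for every pair.
Merge one congruence at a time:
  Start: x ≡ 11 (mod 18).
  Combine with x ≡ 6 (mod 12): gcd(18, 12) = 6, and 6 - 11 = -5 is NOT divisible by 6.
    ⇒ system is inconsistent (no integer solution).

No solution (the system is inconsistent).


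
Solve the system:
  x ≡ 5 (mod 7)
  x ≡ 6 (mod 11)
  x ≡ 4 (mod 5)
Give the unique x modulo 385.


Moduli 7, 11, 5 are pairwise coprime; by CRT there is a unique solution modulo M = 7 · 11 · 5 = 385.
Solve pairwise, accumulating the modulus:
  Start with x ≡ 5 (mod 7).
  Combine with x ≡ 6 (mod 11): since gcd(7, 11) = 1, we get a unique residue mod 77.
    Write x = 5 + 7·t and substitute into x ≡ 6 (mod 11): 7·t ≡ 6 − 5 = 1 (mod 11).
    The inverse of 7 mod 11 is 8 (since 7·8 = 56 = 5·11 + 1), so t ≡ 8·1 = 8 ≡ 8 (mod 11).
    Then x = 5 + 7·8 = 61, valid modulo lcm(7, 11) = 77: x ≡ 61 (mod 77).
  Combine with x ≡ 4 (mod 5): since gcd(77, 5) = 1, we get a unique residue mod 385.
    Write x = 61 + 77·t and substitute into x ≡ 4 (mod 5): 77·t ≡ 4 − 61 = -57 (mod 5).
    Reduce coefficients mod 5: 2·t ≡ 3 (mod 5).
    The inverse of 2 mod 5 is 3 (since 2·3 = 6 = 1·5 + 1), so t ≡ 3·3 = 9 ≡ 4 (mod 5).
    Then x = 61 + 77·4 = 369, valid modulo lcm(77, 5) = 385: x ≡ 369 (mod 385).
Verify: 369 mod 7 = 5 ✓, 369 mod 11 = 6 ✓, 369 mod 5 = 4 ✓.

x ≡ 369 (mod 385).


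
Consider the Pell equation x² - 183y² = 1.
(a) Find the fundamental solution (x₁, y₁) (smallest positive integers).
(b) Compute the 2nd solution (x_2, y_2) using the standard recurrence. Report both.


Step 1: Find the fundamental solution (x₁, y₁) of x² - 183y² = 1.
  Expand √183 as a continued fraction. a₀ = ⌊√183⌋ = 13; iterate m_{k+1} = d_k·a_k − m_k, d_{k+1} = (183 − m_{k+1}²)/d_k, a_{k+1} = ⌊(a₀ + m_{k+1})/d_{k+1}⌋ (starting m₀ = 0, d₀ = 1), with convergents p_k = a_k·p_{k-1} + p_{k-2}, q_k = a_k·q_{k-1} + q_{k-2} (p₋₁ = 1, q₋₁ = 0):
  k = 0: a₀ = 13; p₀/q₀ = 13/1; p₀² − 183·q₀² = 169 − 183 = -14.
  k = 1: m = 13, d = 14, a = ⌊(13 + 13)/14⌋ = 1; p/q = (1·13 + 1)/(1·1 + 0) = 14/1; p² − 183·q² = 196 − 183 = 13.
  k = 2: m = 1, d = 13, a = ⌊(13 + 1)/13⌋ = 1; p/q = (1·14 + 13)/(1·1 + 1) = 27/2; p² − 183·q² = 729 − 732 = -3.
  k = 3: m = 12, d = 3, a = ⌊(13 + 12)/3⌋ = 8; p/q = (8·27 + 14)/(8·2 + 1) = 230/17; p² − 183·q² = 52900 − 52887 = 13.
  k = 4: m = 12, d = 13, a = ⌊(13 + 12)/13⌋ = 1; p/q = (1·230 + 27)/(1·17 + 2) = 257/19; p² − 183·q² = 66049 − 66063 = -14.
  k = 5: m = 1, d = 14, a = ⌊(13 + 1)/14⌋ = 1; p/q = (1·257 + 230)/(1·19 + 17) = 487/36; p² − 183·q² = 237169 − 237168 = 1.
  The first convergent with p² − 183·q² = 1 gives the fundamental solution (x₁, y₁) = (487, 36).
Step 2: Apply the recurrence (x_{n+1}, y_{n+1}) = (x₁x_n + 183y₁y_n, x₁y_n + y₁x_n) repeatedly.
  From (x_1, y_1) = (487, 36): x_2 = 487·487 + 183·36·36 = 474337; y_2 = 487·36 + 36·487 = 35064.
Step 3: Verify x_2² - 183·y_2² = 224995589569 - 224995589568 = 1 (should be 1). ✓

(x_1, y_1) = (487, 36); (x_2, y_2) = (474337, 35064).


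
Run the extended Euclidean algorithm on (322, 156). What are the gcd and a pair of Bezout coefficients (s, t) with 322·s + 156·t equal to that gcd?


Euclidean algorithm on (322, 156) — divide until remainder is 0:
  322 = 2 · 156 + 10
  156 = 15 · 10 + 6
  10 = 1 · 6 + 4
  6 = 1 · 4 + 2
  4 = 2 · 2 + 0
gcd(322, 156) = 2.
Track Bezout coefficients alongside the remainders: start with r₀ = 322 = a·1 + b·0 (s = 1, t = 0) and r₁ = 156 = a·0 + b·1 (s = 0, t = 1); each new remainder r_{k+1} = r_{k-1} − q_k·r_k inherits s_{k+1} = s_{k-1} − q_k·s_k, t_{k+1} = t_{k-1} − q_k·t_k, so r_k = a·s_k + b·t_k at every step:
  q = 2: r = 10, s = 1 − 2·0 = 1, t = 0 − 2·1 = -2  (check: 322·1 + 156·(-2) = 10)
  q = 15: r = 6, s = 0 − 15·1 = -15, t = 1 − 15·(-2) = 31  (check: 322·(-15) + 156·31 = 6)
  q = 1: r = 4, s = 1 − 1·(-15) = 16, t = -2 − 1·31 = -33  (check: 322·16 + 156·(-33) = 4)
  q = 1: r = 2, s = -15 − 1·16 = -31, t = 31 − 1·(-33) = 64  (check: 322·(-31) + 156·64 = 2)
The row with r = 2 (the gcd) gives the Bezout coefficients s = -31, t = 64.
Result: 322 · (-31) + 156 · (64) = 2.

gcd(322, 156) = 2; s = -31, t = 64 (check: 322·(-31) + 156·64 = 2).


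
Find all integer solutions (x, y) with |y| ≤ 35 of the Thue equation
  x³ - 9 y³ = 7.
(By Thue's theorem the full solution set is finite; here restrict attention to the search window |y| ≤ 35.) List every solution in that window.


The equation is x³ - 9y³ = 7. For fixed y, x³ = 9·y³ + 7, so a solution requires the RHS to be a perfect cube.
Strategy: iterate y from -35 to 35, compute RHS = 9·y³ + 7, and check whether it is a (positive or negative) perfect cube.
Check small values of y:
  y = 0: RHS = 7 is not a perfect cube.
  y = 1: RHS = 16 is not a perfect cube.
  y = -1: RHS = -2 is not a perfect cube.
  y = 2: RHS = 79 is not a perfect cube.
  y = -2: RHS = -65 is not a perfect cube.
  y = 3: RHS = 250 is not a perfect cube.
  y = -3: RHS = -236 is not a perfect cube.
Continuing the search up to |y| = 35 finds no solutions either.
No (x, y) in the scanned range satisfies the equation.

No integer solutions with |y| ≤ 35.


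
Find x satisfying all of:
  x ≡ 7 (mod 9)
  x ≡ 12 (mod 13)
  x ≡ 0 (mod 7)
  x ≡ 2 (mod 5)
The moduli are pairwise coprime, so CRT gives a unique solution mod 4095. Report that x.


Product of moduli M = 9 · 13 · 7 · 5 = 4095.
Merge one congruence at a time:
  Start: x ≡ 7 (mod 9).
  Combine with x ≡ 12 (mod 13); new modulus lcm = 117.
    Write x = 7 + 9·t and substitute into x ≡ 12 (mod 13): 9·t ≡ 12 − 7 = 5 (mod 13).
    The inverse of 9 mod 13 is 3 (since 9·3 = 27 = 2·13 + 1), so t ≡ 3·5 = 15 ≡ 2 (mod 13).
    Then x = 7 + 9·2 = 25, valid modulo lcm(9, 13) = 117: x ≡ 25 (mod 117).
  Combine with x ≡ 0 (mod 7); new modulus lcm = 819.
    Write x = 25 + 117·t and substitute into x ≡ 0 (mod 7): 117·t ≡ 0 − 25 = -25 (mod 7).
    Reduce coefficients mod 7: 5·t ≡ 3 (mod 7).
    The inverse of 5 mod 7 is 3 (since 5·3 = 15 = 2·7 + 1), so t ≡ 3·3 = 9 ≡ 2 (mod 7).
    Then x = 25 + 117·2 = 259, valid modulo lcm(117, 7) = 819: x ≡ 259 (mod 819).
  Combine with x ≡ 2 (mod 5); new modulus lcm = 4095.
    Write x = 259 + 819·t and substitute into x ≡ 2 (mod 5): 819·t ≡ 2 − 259 = -257 (mod 5).
    Reduce coefficients mod 5: 4·t ≡ 3 (mod 5).
    The inverse of 4 mod 5 is 4 (since 4·4 = 16 = 3·5 + 1), so t ≡ 4·3 = 12 ≡ 2 (mod 5).
    Then x = 259 + 819·2 = 1897, valid modulo lcm(819, 5) = 4095: x ≡ 1897 (mod 4095).
Verify against each original: 1897 mod 9 = 7, 1897 mod 13 = 12, 1897 mod 7 = 0, 1897 mod 5 = 2.

x ≡ 1897 (mod 4095).
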